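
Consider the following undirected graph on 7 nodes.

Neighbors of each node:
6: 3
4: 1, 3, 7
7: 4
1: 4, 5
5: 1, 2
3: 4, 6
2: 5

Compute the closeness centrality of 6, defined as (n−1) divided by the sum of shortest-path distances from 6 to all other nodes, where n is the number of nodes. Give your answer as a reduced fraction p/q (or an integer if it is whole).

1/3

Distances from 6: 1:3, 2:5, 3:1, 4:2, 5:4, 7:3. Sum = 18.
n = 7, so closeness = 6/18 = 1/3.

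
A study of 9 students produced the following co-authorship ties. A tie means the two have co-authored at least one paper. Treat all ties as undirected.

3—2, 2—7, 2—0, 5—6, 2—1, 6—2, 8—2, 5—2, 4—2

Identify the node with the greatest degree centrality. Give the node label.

2

Degrees — 0:1, 1:1, 2:8, 3:1, 4:1, 5:2, 6:2, 7:1, 8:1.
The maximum is 8, attained only by 2.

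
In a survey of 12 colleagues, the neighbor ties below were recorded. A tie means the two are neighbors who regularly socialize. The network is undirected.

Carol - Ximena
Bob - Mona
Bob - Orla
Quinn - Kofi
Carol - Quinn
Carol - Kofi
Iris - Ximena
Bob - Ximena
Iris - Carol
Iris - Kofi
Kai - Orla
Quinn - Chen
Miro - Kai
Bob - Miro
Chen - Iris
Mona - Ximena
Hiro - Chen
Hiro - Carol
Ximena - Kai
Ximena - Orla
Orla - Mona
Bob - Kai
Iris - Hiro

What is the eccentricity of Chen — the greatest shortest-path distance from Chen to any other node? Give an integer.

Distances from Chen: Bob:3, Carol:2, Hiro:1, Iris:1, Kai:3, Kofi:2, Miro:4, Mona:3, Orla:3, Quinn:1, Ximena:2.
The largest is 4 (to Miro), so the eccentricity of Chen is 4.

4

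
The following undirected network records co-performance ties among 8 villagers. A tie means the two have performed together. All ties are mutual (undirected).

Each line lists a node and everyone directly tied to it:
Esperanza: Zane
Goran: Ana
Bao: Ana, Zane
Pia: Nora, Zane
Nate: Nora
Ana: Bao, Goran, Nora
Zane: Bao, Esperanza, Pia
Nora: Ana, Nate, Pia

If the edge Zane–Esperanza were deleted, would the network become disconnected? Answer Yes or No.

Yes

Without the Zane–Esperanza edge there is no alternate route between Zane and Esperanza, so the network disconnects. It is a bridge.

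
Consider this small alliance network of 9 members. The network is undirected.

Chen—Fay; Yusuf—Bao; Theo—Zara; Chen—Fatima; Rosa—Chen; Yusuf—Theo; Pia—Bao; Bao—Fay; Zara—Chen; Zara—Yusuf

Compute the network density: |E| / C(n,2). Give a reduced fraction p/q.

5/18

There are 10 edges and 9 nodes, so the maximum possible is C(9,2) = 36.
Density = 10/36 = 5/18.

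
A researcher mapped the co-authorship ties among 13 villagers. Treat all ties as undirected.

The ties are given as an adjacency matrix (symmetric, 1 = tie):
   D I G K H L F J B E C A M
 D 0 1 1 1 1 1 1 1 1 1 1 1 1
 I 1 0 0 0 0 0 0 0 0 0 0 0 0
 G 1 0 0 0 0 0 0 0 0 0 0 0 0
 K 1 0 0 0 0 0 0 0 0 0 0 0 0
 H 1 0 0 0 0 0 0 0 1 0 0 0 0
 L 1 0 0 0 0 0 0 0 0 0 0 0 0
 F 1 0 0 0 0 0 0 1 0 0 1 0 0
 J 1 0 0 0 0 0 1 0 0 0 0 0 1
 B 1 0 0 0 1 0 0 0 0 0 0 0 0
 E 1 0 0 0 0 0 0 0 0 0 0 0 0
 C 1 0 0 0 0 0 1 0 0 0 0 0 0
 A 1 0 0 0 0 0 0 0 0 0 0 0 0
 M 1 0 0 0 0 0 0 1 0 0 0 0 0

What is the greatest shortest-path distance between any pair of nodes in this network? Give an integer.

2

Eccentricity of each node (its greatest distance to any other): A:2, B:2, C:2, D:1, E:2, F:2, G:2, H:2, I:2, J:2, K:2, L:2, M:2.
The maximum eccentricity is 2, realized for instance by the pair I–G via I – D – G. So the diameter is 2.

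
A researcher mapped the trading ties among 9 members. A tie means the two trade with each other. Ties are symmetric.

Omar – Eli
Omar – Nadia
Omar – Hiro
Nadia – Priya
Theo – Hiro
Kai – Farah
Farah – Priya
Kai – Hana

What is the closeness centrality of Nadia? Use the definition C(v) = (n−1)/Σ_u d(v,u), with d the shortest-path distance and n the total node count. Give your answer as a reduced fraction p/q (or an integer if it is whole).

Distances from Nadia: Eli:2, Farah:2, Hana:4, Hiro:2, Kai:3, Omar:1, Priya:1, Theo:3. Sum = 18.
n = 9, so closeness = 8/18 = 4/9.

4/9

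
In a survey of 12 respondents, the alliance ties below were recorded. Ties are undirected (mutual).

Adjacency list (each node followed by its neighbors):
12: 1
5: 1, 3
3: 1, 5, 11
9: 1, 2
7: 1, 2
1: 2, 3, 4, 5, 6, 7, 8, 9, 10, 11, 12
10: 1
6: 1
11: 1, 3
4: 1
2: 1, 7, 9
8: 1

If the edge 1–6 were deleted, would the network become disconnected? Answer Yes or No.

Without the 1–6 edge there is no alternate route between 1 and 6, so the network disconnects. It is a bridge.

Yes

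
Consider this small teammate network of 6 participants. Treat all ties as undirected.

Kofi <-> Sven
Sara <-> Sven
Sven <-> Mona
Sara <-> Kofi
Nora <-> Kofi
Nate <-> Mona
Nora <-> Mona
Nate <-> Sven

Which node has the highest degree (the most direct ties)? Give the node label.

Degrees — Kofi:3, Mona:3, Nate:2, Nora:2, Sara:2, Sven:4.
The maximum is 4, attained only by Sven.

Sven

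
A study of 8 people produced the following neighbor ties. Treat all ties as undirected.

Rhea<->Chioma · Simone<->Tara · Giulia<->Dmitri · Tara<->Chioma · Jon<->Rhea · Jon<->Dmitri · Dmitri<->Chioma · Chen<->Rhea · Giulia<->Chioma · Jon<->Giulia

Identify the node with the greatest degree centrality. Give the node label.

Chioma

Degrees — Chen:1, Chioma:4, Dmitri:3, Giulia:3, Jon:3, Rhea:3, Simone:1, Tara:2.
The maximum is 4, attained only by Chioma.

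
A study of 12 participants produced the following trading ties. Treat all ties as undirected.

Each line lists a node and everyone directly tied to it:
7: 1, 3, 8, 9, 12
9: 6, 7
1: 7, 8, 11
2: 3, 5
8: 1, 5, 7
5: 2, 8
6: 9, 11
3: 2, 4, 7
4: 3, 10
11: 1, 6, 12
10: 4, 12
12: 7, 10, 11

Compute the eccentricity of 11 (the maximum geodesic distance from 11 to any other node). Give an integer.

4

Distances from 11: 1:1, 2:4, 3:3, 4:3, 5:3, 6:1, 7:2, 8:2, 9:2, 10:2, 12:1.
The largest is 4 (to 2), so the eccentricity of 11 is 4.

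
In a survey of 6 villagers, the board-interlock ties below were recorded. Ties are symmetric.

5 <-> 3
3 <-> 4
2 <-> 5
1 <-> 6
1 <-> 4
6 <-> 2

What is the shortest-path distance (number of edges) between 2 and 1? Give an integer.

2

One shortest route is 2 – 6 – 1, which uses 2 edges, and 2 and 1 are not directly tied, so nothing shorter exists. So d(2,1) = 2.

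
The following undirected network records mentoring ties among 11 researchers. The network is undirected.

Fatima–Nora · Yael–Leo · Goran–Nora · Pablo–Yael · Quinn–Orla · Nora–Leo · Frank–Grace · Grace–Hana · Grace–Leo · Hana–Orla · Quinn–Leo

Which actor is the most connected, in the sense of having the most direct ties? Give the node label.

Leo

Degrees — Fatima:1, Frank:1, Goran:1, Grace:3, Hana:2, Leo:4, Nora:3, Orla:2, Pablo:1, Quinn:2, Yael:2.
The maximum is 4, attained only by Leo.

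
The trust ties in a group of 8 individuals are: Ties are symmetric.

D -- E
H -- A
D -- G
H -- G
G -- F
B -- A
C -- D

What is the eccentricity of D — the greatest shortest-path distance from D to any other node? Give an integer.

Distances from D: A:3, B:4, C:1, E:1, F:2, G:1, H:2.
The largest is 4 (to B), so the eccentricity of D is 4.

4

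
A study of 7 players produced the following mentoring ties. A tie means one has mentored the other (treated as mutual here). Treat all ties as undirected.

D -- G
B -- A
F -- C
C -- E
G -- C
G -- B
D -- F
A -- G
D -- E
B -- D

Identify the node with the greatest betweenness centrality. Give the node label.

D

Unnormalized betweenness of each node: A:0, B:7/6, C:13/6, D:29/6, E:1/3, F:1/3, G:25/6.
D has the largest value, 29/6, making it the main broker — the node through which the most shortest paths run.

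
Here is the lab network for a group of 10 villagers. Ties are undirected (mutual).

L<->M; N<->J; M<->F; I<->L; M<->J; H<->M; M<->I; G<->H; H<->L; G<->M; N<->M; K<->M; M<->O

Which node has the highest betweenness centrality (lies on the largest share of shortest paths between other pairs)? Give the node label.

Unnormalized betweenness of each node: F:0, G:0, H:1/2, I:0, J:0, K:0, L:1/2, M:31, N:0, O:0.
M has the largest value, 31, making it the main broker — the node through which the most shortest paths run.

M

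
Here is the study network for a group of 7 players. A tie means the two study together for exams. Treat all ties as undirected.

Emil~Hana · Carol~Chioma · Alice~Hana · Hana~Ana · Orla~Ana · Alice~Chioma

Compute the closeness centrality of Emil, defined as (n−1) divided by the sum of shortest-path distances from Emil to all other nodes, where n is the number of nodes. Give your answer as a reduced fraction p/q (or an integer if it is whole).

2/5

Distances from Emil: Alice:2, Ana:2, Carol:4, Chioma:3, Hana:1, Orla:3. Sum = 15.
n = 7, so closeness = 6/15 = 2/5.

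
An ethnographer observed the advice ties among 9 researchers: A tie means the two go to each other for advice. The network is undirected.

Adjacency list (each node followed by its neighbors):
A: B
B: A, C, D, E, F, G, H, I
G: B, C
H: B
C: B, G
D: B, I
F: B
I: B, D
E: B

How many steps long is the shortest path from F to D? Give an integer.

2

One shortest route is F – B – D, which uses 2 edges, and F and D are not directly tied, so nothing shorter exists. So d(F,D) = 2.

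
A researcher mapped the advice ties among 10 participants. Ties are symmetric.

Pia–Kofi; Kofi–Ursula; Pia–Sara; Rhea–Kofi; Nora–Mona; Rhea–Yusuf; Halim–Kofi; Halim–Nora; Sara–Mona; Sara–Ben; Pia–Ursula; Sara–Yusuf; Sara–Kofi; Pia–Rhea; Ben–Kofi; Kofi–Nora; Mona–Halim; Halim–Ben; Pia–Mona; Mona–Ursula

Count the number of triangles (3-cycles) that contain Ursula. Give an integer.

Ursula's neighbors: Kofi, Mona, and Pia.
Neighbor pairs that are themselves tied: Ursula–Kofi–Pia; Ursula–Mona–Pia. Each forms one triangle with Ursula, for 2 in total.

2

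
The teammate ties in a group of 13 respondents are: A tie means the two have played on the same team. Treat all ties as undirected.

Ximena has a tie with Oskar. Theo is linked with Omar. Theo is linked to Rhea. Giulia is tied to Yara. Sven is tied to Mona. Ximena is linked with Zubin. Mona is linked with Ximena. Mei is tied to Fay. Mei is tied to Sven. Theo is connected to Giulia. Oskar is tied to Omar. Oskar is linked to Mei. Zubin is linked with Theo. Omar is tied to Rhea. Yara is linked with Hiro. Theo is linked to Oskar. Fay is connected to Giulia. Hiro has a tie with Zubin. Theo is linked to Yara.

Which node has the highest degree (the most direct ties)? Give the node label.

Theo

Degrees — Fay:2, Giulia:3, Hiro:2, Mei:3, Mona:2, Omar:3, Oskar:4, Rhea:2, Sven:2, Theo:6, Ximena:3, Yara:3, Zubin:3.
The maximum is 6, attained only by Theo.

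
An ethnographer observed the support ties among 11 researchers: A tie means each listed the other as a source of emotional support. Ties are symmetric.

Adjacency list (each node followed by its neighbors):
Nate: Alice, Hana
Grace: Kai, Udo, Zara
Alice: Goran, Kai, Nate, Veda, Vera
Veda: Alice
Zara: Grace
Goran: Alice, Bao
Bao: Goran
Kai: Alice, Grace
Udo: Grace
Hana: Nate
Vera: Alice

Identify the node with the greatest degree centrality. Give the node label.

Alice

Degrees — Alice:5, Bao:1, Goran:2, Grace:3, Hana:1, Kai:2, Nate:2, Udo:1, Veda:1, Vera:1, Zara:1.
The maximum is 5, attained only by Alice.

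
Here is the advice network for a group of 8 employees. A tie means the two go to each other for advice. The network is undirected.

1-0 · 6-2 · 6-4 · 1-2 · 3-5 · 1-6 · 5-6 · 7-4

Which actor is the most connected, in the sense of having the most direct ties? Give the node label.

Degrees — 0:1, 1:3, 2:2, 3:1, 4:2, 5:2, 6:4, 7:1.
The maximum is 4, attained only by 6.

6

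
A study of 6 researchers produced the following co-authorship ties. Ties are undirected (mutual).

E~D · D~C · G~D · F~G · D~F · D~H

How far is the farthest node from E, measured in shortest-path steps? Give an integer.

2

Distances from E: C:2, D:1, F:2, G:2, H:2.
The largest is 2 (to C, G, F, and H), so the eccentricity of E is 2.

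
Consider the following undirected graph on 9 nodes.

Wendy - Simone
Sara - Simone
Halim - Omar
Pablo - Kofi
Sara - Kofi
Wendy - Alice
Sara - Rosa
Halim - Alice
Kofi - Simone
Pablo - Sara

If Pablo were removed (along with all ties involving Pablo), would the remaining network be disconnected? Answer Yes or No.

Even without Pablo, every remaining node can still reach every other (the residual graph is connected), so Pablo is not a cut vertex.

No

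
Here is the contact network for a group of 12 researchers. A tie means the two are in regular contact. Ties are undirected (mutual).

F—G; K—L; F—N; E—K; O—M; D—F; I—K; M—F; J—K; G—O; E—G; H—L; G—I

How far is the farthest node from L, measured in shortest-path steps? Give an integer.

5

Distances from L: D:5, E:2, F:4, G:3, H:1, I:2, J:2, K:1, M:5, N:5, O:4.
The largest is 5 (to D, M, and N), so the eccentricity of L is 5.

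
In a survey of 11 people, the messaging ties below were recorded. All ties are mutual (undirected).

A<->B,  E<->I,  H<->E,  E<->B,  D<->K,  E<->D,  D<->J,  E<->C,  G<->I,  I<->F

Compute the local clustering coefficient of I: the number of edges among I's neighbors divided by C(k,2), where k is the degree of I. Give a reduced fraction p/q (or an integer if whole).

I's neighbors: E, F, and G (k = 3).
Possible neighbor pairs: C(3,2) = 3. Edges among them: none → e = 0.
Clustering(I) = 0/3 = 0.

0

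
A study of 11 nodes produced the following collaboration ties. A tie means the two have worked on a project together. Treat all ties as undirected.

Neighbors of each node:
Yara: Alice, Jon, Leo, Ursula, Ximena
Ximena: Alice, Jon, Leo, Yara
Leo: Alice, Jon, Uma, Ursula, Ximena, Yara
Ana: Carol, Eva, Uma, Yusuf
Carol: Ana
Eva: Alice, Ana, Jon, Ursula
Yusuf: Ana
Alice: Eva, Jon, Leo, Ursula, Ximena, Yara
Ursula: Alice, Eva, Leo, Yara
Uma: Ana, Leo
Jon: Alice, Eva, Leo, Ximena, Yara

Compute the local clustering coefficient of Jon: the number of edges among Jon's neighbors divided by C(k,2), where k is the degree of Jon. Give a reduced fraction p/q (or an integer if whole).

Jon's neighbors: Alice, Eva, Leo, Ximena, and Yara (k = 5).
Possible neighbor pairs: C(5,2) = 10. Edges among them: Alice–Eva, Alice–Leo, Alice–Ximena, Alice–Yara, Leo–Ximena, Leo–Yara, Ximena–Yara → e = 7.
Clustering(Jon) = 7/10.

7/10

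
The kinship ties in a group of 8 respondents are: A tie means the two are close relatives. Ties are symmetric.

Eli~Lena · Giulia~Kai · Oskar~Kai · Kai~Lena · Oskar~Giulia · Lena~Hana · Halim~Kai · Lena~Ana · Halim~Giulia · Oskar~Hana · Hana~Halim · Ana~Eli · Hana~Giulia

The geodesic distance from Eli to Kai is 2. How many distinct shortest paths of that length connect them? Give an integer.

The shortest distance is 2, and the only length-2 path is Eli–Lena–Kai. So there is exactly 1 shortest path.

1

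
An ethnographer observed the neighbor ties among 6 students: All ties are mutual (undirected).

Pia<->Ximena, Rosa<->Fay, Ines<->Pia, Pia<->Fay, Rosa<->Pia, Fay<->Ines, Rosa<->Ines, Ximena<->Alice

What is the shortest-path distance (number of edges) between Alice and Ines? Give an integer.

3

One shortest route is Alice – Ximena – Pia – Ines, which uses 3 edges, and at distance 2 from Alice we only reach {Pia}, which does not include Ines. So d(Alice,Ines) = 3.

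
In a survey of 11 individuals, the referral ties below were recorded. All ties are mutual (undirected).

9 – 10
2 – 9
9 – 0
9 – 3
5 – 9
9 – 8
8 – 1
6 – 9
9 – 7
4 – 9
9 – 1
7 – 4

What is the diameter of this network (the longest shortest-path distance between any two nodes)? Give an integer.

2

Eccentricity of each node (its greatest distance to any other): 0:2, 1:2, 2:2, 3:2, 4:2, 5:2, 6:2, 7:2, 8:2, 9:1, 10:2.
The maximum eccentricity is 2, realized for instance by the pair 0–5 via 0 – 9 – 5. So the diameter is 2.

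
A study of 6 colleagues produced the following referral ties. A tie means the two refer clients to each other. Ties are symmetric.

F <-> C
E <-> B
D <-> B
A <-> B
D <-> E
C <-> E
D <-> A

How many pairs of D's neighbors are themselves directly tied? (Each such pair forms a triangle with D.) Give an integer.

2

D's neighbors: A, B, and E.
Neighbor pairs that are themselves tied: D–A–B; D–B–E. Each forms one triangle with D, for 2 in total.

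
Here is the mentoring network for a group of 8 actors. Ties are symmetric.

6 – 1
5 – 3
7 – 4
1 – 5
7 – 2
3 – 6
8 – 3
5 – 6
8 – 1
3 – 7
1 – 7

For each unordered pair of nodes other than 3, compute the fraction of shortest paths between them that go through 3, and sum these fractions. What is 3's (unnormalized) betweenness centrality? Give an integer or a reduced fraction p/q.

Pairs whose geodesics pass through 3 — 2–5: 1/2; 2–8: 1/2; 2–6: 1/2; 7–5: 1/2; 7–8: 1/2; 7–6: 1/2; 5–8: 1/2; 5–4: 1/2; 8–4: 1/2; 8–6: 1/2; 4–6: 1/2.
All other pairs contribute 0.
Summing the contributions gives betweenness(3) = 11/2.

11/2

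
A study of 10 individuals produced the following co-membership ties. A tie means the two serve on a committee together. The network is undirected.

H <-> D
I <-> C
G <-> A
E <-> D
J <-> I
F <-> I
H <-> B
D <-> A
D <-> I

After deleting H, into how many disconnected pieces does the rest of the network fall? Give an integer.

2

Without H, the remaining ties split the others into: {A, C, D, E, F, G, I, J}; {B}.
That's 2 separate components.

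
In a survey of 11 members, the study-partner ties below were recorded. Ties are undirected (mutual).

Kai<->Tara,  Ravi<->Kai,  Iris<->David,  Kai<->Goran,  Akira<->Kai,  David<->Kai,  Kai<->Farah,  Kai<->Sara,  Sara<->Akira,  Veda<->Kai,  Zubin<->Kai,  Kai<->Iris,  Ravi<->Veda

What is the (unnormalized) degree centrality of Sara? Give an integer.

Sara is directly tied to Akira and Kai. That is 2 neighbors, so the degree of Sara is 2.

2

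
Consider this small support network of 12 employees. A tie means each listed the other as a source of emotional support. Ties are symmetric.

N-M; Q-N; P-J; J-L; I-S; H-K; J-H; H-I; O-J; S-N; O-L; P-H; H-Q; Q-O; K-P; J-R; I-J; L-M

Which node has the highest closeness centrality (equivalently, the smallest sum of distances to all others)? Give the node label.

J

Farness (sum of distances to all others) for each node — H:18, I:20, J:17, K:27, L:21, M:26, N:24, O:21, P:22, Q:20, R:27, S:25.
The smallest farness is 17, for J, so J has the highest closeness.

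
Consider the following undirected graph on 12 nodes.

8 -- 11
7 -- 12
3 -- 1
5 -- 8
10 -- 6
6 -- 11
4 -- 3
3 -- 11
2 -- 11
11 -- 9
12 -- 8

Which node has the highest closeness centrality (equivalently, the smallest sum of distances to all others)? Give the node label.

Farness (sum of distances to all others) for each node — 1:34, 2:28, 3:24, 4:34, 5:32, 6:26, 7:40, 8:22, 9:28, 10:36, 11:18, 12:30.
The smallest farness is 18, for 11, so 11 has the highest closeness.

11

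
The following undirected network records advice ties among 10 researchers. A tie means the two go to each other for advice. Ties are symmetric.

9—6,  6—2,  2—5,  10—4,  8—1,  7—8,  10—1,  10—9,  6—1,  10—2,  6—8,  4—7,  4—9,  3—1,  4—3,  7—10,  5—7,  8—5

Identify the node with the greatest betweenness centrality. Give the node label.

Unnormalized betweenness of each node: 1:9/2, 2:26/15, 3:1/2, 4:121/30, 5:1, 6:56/15, 7:39/10, 8:37/10, 9:4/3, 10:167/30.
10 has the largest value, 167/30, making it the main broker — the node through which the most shortest paths run.

10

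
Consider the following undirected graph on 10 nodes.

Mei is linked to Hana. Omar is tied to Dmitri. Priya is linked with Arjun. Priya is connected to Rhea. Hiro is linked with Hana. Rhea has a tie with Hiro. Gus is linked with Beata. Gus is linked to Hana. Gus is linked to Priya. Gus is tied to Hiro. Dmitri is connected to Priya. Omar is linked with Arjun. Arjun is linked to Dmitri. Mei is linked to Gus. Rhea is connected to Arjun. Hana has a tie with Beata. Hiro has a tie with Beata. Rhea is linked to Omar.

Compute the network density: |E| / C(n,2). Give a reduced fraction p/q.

2/5

There are 18 edges and 10 nodes, so the maximum possible is C(10,2) = 45.
Density = 18/45 = 2/5.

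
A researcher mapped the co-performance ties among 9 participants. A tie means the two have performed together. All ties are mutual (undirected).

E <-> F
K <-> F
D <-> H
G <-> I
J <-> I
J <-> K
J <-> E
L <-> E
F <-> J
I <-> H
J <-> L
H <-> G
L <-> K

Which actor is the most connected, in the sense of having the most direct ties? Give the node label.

Degrees — D:1, E:3, F:3, G:2, H:3, I:3, J:5, K:3, L:3.
The maximum is 5, attained only by J.

J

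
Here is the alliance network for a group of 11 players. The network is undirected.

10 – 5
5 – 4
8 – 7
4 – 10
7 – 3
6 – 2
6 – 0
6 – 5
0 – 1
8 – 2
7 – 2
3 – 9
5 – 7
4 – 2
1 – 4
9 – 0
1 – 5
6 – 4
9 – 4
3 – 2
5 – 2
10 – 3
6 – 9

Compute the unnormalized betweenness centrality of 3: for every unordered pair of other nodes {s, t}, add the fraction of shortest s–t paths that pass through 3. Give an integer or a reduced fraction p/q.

Pairs whose geodesics pass through 3 — 8–10: 2/5; 8–9: 2/4; 10–0: 1/6; 10–9: 1/2; 10–2: 1/3; 10–7: 1/2; 0–7: 1/4; 9–2: 1/3; 9–7: 1.
All other pairs contribute 0.
Summing the contributions gives betweenness(3) = 239/60.

239/60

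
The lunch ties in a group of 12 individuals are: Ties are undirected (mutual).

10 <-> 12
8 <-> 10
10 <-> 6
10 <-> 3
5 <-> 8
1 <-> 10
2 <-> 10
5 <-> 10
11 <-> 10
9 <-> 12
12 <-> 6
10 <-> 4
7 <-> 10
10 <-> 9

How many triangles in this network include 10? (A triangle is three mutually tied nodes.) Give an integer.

10's neighbors: 1, 2, 3, 4, 5, 6, 7, 8, 9, 11, and 12.
Neighbor pairs that are themselves tied: 10–5–8; 10–6–12; 10–9–12. Each forms one triangle with 10, for 3 in total.

3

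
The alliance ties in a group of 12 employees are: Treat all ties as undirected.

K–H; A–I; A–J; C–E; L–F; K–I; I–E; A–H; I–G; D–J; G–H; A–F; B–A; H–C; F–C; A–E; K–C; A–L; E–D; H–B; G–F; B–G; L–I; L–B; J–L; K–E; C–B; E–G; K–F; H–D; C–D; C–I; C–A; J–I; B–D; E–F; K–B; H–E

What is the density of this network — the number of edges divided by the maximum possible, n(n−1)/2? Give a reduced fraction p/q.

There are 38 edges and 12 nodes, so the maximum possible is C(12,2) = 66.
Density = 38/66 = 19/33.

19/33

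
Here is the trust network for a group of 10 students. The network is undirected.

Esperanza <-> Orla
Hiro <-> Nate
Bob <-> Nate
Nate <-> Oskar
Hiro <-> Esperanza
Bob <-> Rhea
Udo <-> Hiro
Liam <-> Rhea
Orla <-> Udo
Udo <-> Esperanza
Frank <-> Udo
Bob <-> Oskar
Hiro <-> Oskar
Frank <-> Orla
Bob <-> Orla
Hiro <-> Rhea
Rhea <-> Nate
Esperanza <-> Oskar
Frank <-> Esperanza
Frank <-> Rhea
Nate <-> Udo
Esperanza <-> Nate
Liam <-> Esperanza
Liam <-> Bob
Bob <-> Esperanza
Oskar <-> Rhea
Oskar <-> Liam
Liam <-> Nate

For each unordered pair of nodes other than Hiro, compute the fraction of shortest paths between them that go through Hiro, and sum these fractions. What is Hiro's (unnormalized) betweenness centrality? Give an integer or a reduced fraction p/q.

5/6

Pairs whose geodesics pass through Hiro — Udo–Oskar: 1/3; Udo–Rhea: 1/3; Rhea–Esperanza: 1/6.
All other pairs contribute 0.
Summing the contributions gives betweenness(Hiro) = 5/6.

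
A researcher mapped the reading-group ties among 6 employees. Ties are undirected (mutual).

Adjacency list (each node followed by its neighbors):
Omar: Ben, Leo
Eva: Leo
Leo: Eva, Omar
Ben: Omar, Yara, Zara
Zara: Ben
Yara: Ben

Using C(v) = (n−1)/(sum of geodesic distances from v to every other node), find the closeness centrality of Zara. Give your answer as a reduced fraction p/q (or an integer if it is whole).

Distances from Zara: Ben:1, Eva:4, Leo:3, Omar:2, Yara:2. Sum = 12.
n = 6, so closeness = 5/12.

5/12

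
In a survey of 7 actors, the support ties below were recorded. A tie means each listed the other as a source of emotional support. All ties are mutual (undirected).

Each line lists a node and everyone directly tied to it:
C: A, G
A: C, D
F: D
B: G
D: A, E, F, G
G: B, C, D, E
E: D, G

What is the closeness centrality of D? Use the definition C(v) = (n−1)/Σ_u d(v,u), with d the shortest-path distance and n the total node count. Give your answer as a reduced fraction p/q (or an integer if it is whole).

3/4

Distances from D: A:1, B:2, C:2, E:1, F:1, G:1. Sum = 8.
n = 7, so closeness = 6/8 = 3/4.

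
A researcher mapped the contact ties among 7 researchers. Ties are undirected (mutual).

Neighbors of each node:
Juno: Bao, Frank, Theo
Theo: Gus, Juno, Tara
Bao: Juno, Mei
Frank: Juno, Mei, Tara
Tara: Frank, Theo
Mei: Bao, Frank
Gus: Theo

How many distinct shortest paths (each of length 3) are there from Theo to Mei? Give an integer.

3

The shortest distance is 3. The length-3 paths are: Theo–Juno–Bao–Mei; Theo–Juno–Frank–Mei; Theo–Tara–Frank–Mei.
That gives 3 distinct shortest paths.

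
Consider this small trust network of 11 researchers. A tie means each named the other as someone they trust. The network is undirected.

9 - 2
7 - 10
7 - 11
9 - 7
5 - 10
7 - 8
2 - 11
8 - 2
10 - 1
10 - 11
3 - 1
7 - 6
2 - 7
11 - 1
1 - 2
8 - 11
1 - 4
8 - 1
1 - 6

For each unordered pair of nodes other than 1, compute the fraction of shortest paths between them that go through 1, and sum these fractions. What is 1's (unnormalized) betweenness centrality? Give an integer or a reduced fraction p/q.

125/6

Pairs whose geodesics pass through 1 — 6–10: 1/2; 6–11: 1/2; 6–5: 1/2; 6–3: 1; 6–2: 1/2; 6–4: 1; 6–8: 1/2; 10–3: 1; 10–2: 1/3; 10–4: 1; 10–8: 1/3; 9–3: 1; 9–4: 1; 11–3: 1 … (+12 more pairs).
All other pairs contribute 0.
Summing the contributions gives betweenness(1) = 125/6.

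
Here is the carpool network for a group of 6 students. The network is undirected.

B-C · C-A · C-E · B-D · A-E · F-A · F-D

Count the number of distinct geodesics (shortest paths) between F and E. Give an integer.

1

The shortest distance is 2, and the only length-2 path is F–A–E. So there is exactly 1 shortest path.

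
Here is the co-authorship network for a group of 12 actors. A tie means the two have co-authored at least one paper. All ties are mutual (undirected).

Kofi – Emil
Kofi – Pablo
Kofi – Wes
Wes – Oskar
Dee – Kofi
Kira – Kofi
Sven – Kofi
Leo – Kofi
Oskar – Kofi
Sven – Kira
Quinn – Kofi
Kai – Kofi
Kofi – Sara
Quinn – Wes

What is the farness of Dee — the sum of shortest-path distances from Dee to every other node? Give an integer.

Distances from Dee: Emil:2, Kai:2, Kira:2, Kofi:1, Leo:2, Oskar:2, Pablo:2, Quinn:2, Sara:2, Sven:2, Wes:2.
Sum = 2 + 2 + 2 + 1 + 2 + 2 + 2 + 2 + 2 + 2 + 2 = 21.

21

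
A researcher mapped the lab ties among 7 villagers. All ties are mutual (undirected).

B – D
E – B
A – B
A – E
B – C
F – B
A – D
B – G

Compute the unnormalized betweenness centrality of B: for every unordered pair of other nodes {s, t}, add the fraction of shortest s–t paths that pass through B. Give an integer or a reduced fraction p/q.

Pairs whose geodesics pass through B — G–E: 1; G–F: 1; G–C: 1; G–A: 1; G–D: 1; E–F: 1; E–C: 1; E–D: 1/2; F–C: 1; F–A: 1; F–D: 1; C–A: 1; C–D: 1.
All other pairs contribute 0.
Summing the contributions gives betweenness(B) = 25/2.

25/2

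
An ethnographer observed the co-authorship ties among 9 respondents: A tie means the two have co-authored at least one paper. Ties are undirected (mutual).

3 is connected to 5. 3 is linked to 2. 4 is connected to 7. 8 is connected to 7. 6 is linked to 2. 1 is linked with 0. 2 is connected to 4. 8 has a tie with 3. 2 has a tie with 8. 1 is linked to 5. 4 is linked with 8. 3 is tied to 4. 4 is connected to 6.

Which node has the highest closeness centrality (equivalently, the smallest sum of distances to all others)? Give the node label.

Farness (sum of distances to all others) for each node — 0:28, 1:21, 2:15, 3:13, 4:14, 5:16, 6:20, 7:20, 8:15.
The smallest farness is 13, for 3, so 3 has the highest closeness.

3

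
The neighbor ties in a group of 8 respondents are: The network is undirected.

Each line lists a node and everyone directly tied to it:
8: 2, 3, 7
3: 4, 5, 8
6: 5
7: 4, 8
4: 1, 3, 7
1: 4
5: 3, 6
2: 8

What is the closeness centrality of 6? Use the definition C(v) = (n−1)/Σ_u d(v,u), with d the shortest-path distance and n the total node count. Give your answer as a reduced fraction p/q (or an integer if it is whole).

1/3

Distances from 6: 1:4, 2:4, 3:2, 4:3, 5:1, 7:4, 8:3. Sum = 21.
n = 8, so closeness = 7/21 = 1/3.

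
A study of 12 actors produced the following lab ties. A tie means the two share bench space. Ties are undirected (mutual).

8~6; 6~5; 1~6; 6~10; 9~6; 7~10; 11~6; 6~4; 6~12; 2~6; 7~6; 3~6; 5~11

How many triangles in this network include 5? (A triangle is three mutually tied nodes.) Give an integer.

1

5's neighbors: 6 and 11.
Neighbor pairs that are themselves tied: 5–6–11. Each forms one triangle with 5, for 1 in total.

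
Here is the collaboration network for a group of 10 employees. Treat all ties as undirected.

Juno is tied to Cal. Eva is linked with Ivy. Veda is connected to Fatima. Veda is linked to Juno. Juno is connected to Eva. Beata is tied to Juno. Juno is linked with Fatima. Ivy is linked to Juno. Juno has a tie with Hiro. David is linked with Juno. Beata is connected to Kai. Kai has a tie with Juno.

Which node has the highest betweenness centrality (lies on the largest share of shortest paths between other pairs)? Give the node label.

Juno

Unnormalized betweenness of each node: Beata:0, Cal:0, David:0, Eva:0, Fatima:0, Hiro:0, Ivy:0, Juno:33, Kai:0, Veda:0.
Juno has the largest value, 33, making it the main broker — the node through which the most shortest paths run.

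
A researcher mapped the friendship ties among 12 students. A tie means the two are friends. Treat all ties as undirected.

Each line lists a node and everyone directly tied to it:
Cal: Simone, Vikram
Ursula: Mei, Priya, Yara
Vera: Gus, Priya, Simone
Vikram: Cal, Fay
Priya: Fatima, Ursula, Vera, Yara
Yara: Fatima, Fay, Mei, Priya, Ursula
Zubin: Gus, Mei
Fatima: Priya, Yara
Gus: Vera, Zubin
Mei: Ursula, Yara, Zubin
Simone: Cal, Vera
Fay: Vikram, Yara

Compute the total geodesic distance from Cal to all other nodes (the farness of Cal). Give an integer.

Distances from Cal: Fatima:4, Fay:2, Gus:3, Mei:4, Priya:3, Simone:1, Ursula:4, Vera:2, Vikram:1, Yara:3, Zubin:4.
Sum = 4 + 2 + 3 + 4 + 3 + 1 + 4 + 2 + 1 + 3 + 4 = 31.

31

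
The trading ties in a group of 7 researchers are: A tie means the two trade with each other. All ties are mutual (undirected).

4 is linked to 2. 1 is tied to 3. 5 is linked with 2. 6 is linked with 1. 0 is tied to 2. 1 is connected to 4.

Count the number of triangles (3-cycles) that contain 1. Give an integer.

1's neighbors are 3, 4, and 6, but none of them are tied to each other, so no triangle contains 1.

0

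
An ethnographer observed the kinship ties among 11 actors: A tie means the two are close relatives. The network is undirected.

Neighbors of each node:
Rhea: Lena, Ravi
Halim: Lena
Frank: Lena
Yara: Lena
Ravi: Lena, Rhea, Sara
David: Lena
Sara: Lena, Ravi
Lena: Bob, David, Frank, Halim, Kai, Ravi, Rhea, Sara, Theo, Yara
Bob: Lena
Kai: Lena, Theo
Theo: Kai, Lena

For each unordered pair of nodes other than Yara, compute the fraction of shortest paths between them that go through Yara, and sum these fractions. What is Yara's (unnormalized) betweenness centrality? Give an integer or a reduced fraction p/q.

0

No shortest path between any pair of other nodes passes through Yara.
Summing the contributions gives betweenness(Yara) = 0.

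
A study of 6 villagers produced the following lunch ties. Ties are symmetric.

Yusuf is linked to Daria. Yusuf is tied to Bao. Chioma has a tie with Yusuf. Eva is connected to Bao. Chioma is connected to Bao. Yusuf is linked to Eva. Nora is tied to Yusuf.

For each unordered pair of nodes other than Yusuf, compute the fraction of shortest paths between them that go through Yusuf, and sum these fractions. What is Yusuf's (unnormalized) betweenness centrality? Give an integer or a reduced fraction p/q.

Pairs whose geodesics pass through Yusuf — Eva–Daria: 1; Eva–Chioma: 1/2; Eva–Nora: 1; Daria–Chioma: 1; Daria–Nora: 1; Daria–Bao: 1; Chioma–Nora: 1; Nora–Bao: 1.
All other pairs contribute 0.
Summing the contributions gives betweenness(Yusuf) = 15/2.

15/2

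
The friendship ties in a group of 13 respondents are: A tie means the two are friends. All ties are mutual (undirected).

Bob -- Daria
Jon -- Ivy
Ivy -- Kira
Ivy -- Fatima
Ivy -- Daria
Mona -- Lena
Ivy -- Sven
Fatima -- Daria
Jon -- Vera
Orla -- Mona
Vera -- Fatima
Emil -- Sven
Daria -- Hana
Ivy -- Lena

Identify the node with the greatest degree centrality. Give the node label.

Ivy

Degrees — Bob:1, Daria:4, Emil:1, Fatima:3, Hana:1, Ivy:6, Jon:2, Kira:1, Lena:2, Mona:2, Orla:1, Sven:2, Vera:2.
The maximum is 6, attained only by Ivy.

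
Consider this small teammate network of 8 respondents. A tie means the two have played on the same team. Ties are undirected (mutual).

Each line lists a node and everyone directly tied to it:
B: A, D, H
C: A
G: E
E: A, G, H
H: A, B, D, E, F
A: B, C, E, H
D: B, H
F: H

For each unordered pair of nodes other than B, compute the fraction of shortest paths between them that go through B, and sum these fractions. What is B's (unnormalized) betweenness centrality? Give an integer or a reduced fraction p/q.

Pairs whose geodesics pass through B — A–D: 1/2; D–C: 1/2.
All other pairs contribute 0.
Summing the contributions gives betweenness(B) = 1.

1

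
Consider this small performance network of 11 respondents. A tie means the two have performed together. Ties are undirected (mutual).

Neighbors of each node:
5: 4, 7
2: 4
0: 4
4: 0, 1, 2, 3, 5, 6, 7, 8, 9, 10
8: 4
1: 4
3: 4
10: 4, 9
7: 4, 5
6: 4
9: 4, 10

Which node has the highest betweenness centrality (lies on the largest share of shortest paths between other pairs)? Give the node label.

Unnormalized betweenness of each node: 0:0, 1:0, 2:0, 3:0, 4:43, 5:0, 6:0, 7:0, 8:0, 9:0, 10:0.
4 has the largest value, 43, making it the main broker — the node through which the most shortest paths run.

4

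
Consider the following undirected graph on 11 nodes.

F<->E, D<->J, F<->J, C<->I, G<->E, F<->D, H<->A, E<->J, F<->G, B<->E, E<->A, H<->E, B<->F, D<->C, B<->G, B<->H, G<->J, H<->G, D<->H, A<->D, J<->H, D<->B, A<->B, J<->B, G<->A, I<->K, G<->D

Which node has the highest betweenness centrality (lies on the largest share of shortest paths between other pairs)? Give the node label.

D

Unnormalized betweenness of each node: A:2/3, B:79/60, C:16, D:433/20, E:13/20, F:2/3, G:79/60, H:13/15, I:9, J:13/15, K:0.
D has the largest value, 433/20, making it the main broker — the node through which the most shortest paths run.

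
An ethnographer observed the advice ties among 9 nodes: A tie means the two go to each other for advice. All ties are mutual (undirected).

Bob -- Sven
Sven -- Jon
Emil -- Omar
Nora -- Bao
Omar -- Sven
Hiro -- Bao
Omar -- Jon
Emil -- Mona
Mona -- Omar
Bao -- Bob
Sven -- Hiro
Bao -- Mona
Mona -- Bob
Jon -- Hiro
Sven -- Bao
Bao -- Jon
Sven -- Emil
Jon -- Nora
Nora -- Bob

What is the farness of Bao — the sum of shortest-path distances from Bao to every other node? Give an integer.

10

Distances from Bao: Bob:1, Emil:2, Hiro:1, Jon:1, Mona:1, Nora:1, Omar:2, Sven:1.
Sum = 1 + 2 + 1 + 1 + 1 + 1 + 2 + 1 = 10.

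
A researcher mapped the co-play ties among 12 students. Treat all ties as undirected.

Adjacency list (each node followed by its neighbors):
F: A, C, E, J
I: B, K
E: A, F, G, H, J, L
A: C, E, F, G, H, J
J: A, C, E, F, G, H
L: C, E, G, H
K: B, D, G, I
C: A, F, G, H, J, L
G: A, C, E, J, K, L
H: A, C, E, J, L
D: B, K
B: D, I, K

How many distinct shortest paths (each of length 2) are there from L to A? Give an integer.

4

The shortest distance is 2. The length-2 paths are: L–H–A; L–E–A; L–G–A; L–C–A.
That gives 4 distinct shortest paths.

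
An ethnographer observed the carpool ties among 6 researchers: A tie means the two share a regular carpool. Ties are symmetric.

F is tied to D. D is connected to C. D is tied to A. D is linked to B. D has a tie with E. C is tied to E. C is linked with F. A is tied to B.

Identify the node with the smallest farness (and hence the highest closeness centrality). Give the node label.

D

Farness (sum of distances to all others) for each node — A:8, B:8, C:7, D:5, E:8, F:8.
The smallest farness is 5, for D, so D has the highest closeness.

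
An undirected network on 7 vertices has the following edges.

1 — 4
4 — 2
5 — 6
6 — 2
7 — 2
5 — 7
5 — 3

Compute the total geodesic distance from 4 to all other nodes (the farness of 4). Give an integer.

Distances from 4: 1:1, 2:1, 3:4, 5:3, 6:2, 7:2.
Sum = 1 + 1 + 4 + 3 + 2 + 2 = 13.

13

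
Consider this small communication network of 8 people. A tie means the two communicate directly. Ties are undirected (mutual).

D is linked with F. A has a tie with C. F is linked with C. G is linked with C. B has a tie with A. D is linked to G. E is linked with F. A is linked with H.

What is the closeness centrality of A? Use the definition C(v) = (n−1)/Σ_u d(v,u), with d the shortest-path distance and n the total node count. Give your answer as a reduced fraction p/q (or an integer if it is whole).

Distances from A: B:1, C:1, D:3, E:3, F:2, G:2, H:1. Sum = 13.
n = 8, so closeness = 7/13.

7/13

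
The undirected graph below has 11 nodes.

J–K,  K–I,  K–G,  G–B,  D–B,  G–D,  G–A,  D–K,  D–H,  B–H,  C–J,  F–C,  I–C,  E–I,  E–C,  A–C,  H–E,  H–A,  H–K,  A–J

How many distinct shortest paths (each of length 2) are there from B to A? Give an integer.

2

The shortest distance is 2. The length-2 paths are: B–G–A; B–H–A.
That gives 2 distinct shortest paths.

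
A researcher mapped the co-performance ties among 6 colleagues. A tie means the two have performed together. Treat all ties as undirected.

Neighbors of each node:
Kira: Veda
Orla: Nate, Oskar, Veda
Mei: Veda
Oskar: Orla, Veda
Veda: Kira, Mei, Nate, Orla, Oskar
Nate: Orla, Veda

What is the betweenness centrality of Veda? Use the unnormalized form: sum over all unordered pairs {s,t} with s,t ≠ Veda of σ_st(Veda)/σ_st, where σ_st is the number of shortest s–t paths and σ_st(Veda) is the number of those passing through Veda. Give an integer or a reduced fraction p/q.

15/2

Pairs whose geodesics pass through Veda — Kira–Mei: 1; Kira–Orla: 1; Kira–Oskar: 1; Kira–Nate: 1; Mei–Orla: 1; Mei–Oskar: 1; Mei–Nate: 1; Oskar–Nate: 1/2.
All other pairs contribute 0.
Summing the contributions gives betweenness(Veda) = 15/2.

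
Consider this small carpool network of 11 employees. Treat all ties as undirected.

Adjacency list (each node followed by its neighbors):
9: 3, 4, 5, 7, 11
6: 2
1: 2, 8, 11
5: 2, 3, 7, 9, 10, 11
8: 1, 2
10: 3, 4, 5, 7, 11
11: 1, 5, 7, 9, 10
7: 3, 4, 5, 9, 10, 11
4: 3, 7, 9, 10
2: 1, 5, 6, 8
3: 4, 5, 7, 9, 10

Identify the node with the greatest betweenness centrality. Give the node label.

5

Unnormalized betweenness of each node: 1:55/14, 2:482/35, 3:153/140, 4:1/5, 5:2089/140, 6:0, 7:247/105, 8:0, 9:226/105, 10:226/105, 11:52/7.
5 has the largest value, 2089/140, making it the main broker — the node through which the most shortest paths run.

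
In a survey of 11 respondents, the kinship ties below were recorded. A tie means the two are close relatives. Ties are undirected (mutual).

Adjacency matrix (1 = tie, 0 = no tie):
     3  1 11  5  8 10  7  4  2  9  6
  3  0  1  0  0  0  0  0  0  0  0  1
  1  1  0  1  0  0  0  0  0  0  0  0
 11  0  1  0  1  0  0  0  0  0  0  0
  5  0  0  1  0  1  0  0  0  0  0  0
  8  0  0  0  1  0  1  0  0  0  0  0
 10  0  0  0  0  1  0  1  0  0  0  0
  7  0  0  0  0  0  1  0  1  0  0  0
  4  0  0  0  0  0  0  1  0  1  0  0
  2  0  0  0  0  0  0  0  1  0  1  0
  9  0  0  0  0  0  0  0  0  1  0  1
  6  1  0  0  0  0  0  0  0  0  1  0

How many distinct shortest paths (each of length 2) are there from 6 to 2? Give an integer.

The shortest distance is 2, and the only length-2 path is 6–9–2. So there is exactly 1 shortest path.

1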